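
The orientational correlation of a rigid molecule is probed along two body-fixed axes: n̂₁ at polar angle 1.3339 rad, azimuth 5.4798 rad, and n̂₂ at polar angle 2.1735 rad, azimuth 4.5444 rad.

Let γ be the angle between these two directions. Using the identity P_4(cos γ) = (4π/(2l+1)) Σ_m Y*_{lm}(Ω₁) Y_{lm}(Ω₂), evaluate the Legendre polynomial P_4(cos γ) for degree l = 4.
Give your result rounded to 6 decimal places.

-0.004198

Term-by-term m-sum for l=4 (normalisation 4π/9 = 1.396263):
  m=-4: (-0.39411 + 0.02840j) × (0.15951 + 0.12688j) = -0.06647 - 0.04547j  (running Σ = -0.06647 - 0.04547j)
  m=-3: (-0.20080 - 0.18022j) × (-0.19156 + 0.34737j) = 0.10107 - 0.03523j  (running Σ = 0.03460 - 0.08070j)
  m=-2: (0.00699 + 0.19410j) × (-0.26779 - 0.09352j) = 0.01628 - 0.05263j  (running Σ = 0.05088 - 0.13333j)
  m=-1: (-0.19590 + 0.20308j) × (-0.02773 + 0.16349j) = -0.02777 - 0.03766j  (running Σ = 0.02311 - 0.17099j)
  m=0: (0.15380 + 0.00000j) × (-0.32012 + 0.00000j) = -0.04923 + 0.00000j  (running Σ = -0.02612 - 0.17099j)
  m=1: (0.19590 + 0.20308j) × (0.02773 + 0.16349j) = -0.02777 + 0.03766j  (running Σ = -0.05389 - 0.13333j)
  m=2: (0.00699 - 0.19410j) × (-0.26779 + 0.09352j) = 0.01628 + 0.05263j  (running Σ = -0.03761 - 0.08070j)
  m=3: (0.20080 - 0.18022j) × (0.19156 + 0.34737j) = 0.10107 + 0.03523j  (running Σ = 0.06346 - 0.04547j)
  m=4: (-0.39411 - 0.02840j) × (0.15951 - 0.12688j) = -0.06647 + 0.04547j  (running Σ = -0.00301 + 0.00000j)
Accumulated sum -0.00301 + 0.00000j; after 4π/(2l+1) scaling, -0.00420 + 0.00000j ⇒ P_4 = -0.004198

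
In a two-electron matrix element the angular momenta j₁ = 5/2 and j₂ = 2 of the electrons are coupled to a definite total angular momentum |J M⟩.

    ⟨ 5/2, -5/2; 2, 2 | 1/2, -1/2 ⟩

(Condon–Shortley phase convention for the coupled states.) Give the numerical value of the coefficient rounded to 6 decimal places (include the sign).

√[2·4!1!0!/6! · 0!5!4!0!0!1!] = √(192)
  +(−1)^4/∏(4,0,1,0,0,0)! = 1/24  (running 1/24)
⟨..|..⟩ = √(192)·(1/24) = +0.577350

+0.577350  (= +√(1/3))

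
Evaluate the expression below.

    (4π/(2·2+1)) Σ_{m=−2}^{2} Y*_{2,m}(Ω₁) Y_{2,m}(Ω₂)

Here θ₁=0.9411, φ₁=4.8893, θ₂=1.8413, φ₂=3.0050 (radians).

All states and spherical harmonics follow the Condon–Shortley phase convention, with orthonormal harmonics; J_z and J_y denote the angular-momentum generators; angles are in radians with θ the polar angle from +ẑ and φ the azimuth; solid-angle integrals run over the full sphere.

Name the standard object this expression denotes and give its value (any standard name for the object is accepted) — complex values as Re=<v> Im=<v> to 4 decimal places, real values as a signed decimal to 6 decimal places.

This sum is the spherical-harmonic addition theorem: it equals the Legendre polynomial P_l(cos γ) of the angle γ between the two directions.
Addition theorem: P_2(cos γ) = (4π/5) Σ_m Y*_{lm}(Ω₁) Y_{lm}(Ω₂), m = −2…2:
  m=-2: Y*=-0.236684-0.087423i  Y=+0.345391+0.096775i  product -0.073288-0.053100i
  m=-1: Y*=+0.064711-0.361957i  Y=+0.197078+0.027088i  product +0.022558-0.069581i
  m=+0: Y*=+0.012744-0.000000i  Y=-0.247830+0.000000i  product -0.003158+0.000000i
  m=+1: Y*=-0.064711-0.361957i  Y=-0.197078+0.027088i  product +0.022558+0.069581i
  m=+2: Y*=-0.236684+0.087423i  Y=+0.345391-0.096775i  product -0.073288+0.053100i
Σ over m = -0.104619+0.000000i; ×(4π/5) → -0.262936+0.000000i. Real part: -0.262936

Legendre polynomial (addition theorem), -0.262936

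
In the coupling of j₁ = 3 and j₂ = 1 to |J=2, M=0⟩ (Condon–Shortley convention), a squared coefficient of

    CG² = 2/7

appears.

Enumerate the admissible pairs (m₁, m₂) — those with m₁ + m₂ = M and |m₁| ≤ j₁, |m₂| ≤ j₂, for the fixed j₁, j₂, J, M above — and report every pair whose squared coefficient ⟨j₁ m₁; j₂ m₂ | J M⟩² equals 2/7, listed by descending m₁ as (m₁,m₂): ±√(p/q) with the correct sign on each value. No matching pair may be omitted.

Admissible pairs with m₁+m₂ = M = 0: (-1,1), (0,0), (1,-1)
  (m₁,m₂)=(1,-1): CG² = 2/7, CG = +√(2/7)   ← matches the target
  (m₁,m₂)=(0,0): CG² = 3/7, CG = −√(3/7)
  (m₁,m₂)=(-1,1): CG² = 2/7, CG = +√(2/7)   ← matches the target
Pairs with CG² = 2/7: (1,-1): +√(2/7); (-1,1): +√(2/7)

(1,-1): +√(2/7); (-1,1): +√(2/7)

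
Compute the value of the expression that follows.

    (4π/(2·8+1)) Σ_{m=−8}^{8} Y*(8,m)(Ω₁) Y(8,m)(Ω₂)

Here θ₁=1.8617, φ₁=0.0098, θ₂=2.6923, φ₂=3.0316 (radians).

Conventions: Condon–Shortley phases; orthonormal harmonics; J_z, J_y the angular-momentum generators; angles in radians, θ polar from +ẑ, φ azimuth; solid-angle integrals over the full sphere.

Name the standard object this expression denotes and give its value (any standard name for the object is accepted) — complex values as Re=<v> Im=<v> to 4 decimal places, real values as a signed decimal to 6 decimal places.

This sum is the spherical-harmonic addition theorem: it equals the Legendre polynomial P_l(cos γ) of the angle γ between the two directions.
Addition theorem: P_8(cos γ) = (4π/17) Σ_m Y*_{lm}(Ω₁) Y_{lm}(Ω₂), m = −8…8:
  [-8]  conj(Y_{8,-8})(Ω₁) = +0.364504+0.028636i ; Y_{8,-8}(Ω₂) = +0.000416+0.000503i ; Δ = +0.000137+0.000195i
  [-7]  conj(Y_{8,-7})(Ω₁) = -0.436841-0.030014i ; Y_{8,-7}(Ω₂) = +0.003887+0.003769i ; Δ = -0.001585-0.001763i
  [-6]  conj(Y_{8,-6})(Ω₁) = +0.067956+0.004000i ; Y_{8,-6}(Ω₂) = +0.022299+0.017305i ; Δ = +0.001446+0.001265i
  [-5]  conj(Y_{8,-5})(Ω₁) = +0.331932+0.016278i ; Y_{8,-5}(Ω₂) = +0.088506+0.054259i ; Δ = +0.028495+0.019451i
  [-4]  conj(Y_{8,-4})(Ω₁) = -0.199006-0.007805i ; Y_{8,-4}(Ω₂) = +0.247183+0.116360i ; Δ = -0.048283-0.025086i
  [-3]  conj(Y_{8,-3})(Ω₁) = -0.247693-0.007284i ; Y_{8,-3}(Ω₂) = +0.462172+0.158294i ; Δ = -0.113323-0.042575i
  [-2]  conj(Y_{8,-2})(Ω₁) = +0.244637+0.004795i ; Y_{8,-2}(Ω₂) = +0.476026+0.106441i ; Δ = +0.115943+0.028322i
  [-1]  conj(Y_{8,-1})(Ω₁) = +0.205582+0.002015i ; Y_{8,-1}(Ω₂) = +0.009221+0.001018i ; Δ = +0.001894+0.000228i
  [+0]  conj(Y_{8,0})(Ω₁) = -0.255770-0.000000i ; Y_{8,0}(Ω₂) = -0.476424+0.000000i ; Δ = +0.121855+0.000000i
  [+1]  conj(Y_{8,1})(Ω₁) = -0.205582+0.002015i ; Y_{8,1}(Ω₂) = -0.009221+0.001018i ; Δ = +0.001894-0.000228i
  [+2]  conj(Y_{8,2})(Ω₁) = +0.244637-0.004795i ; Y_{8,2}(Ω₂) = +0.476026-0.106441i ; Δ = +0.115943-0.028322i
  [+3]  conj(Y_{8,3})(Ω₁) = +0.247693-0.007284i ; Y_{8,3}(Ω₂) = -0.462172+0.158294i ; Δ = -0.113323+0.042575i
  [+4]  conj(Y_{8,4})(Ω₁) = -0.199006+0.007805i ; Y_{8,4}(Ω₂) = +0.247183-0.116360i ; Δ = -0.048283+0.025086i
  [+5]  conj(Y_{8,5})(Ω₁) = -0.331932+0.016278i ; Y_{8,5}(Ω₂) = -0.088506+0.054259i ; Δ = +0.028495-0.019451i
  [+6]  conj(Y_{8,6})(Ω₁) = +0.067956-0.004000i ; Y_{8,6}(Ω₂) = +0.022299-0.017305i ; Δ = +0.001446-0.001265i
  [+7]  conj(Y_{8,7})(Ω₁) = +0.436841-0.030014i ; Y_{8,7}(Ω₂) = -0.003887+0.003769i ; Δ = -0.001585+0.001763i
  [+8]  conj(Y_{8,8})(Ω₁) = +0.364504-0.028636i ; Y_{8,8}(Ω₂) = +0.000416-0.000503i ; Δ = +0.000137-0.000195i
Accumulated sum +0.091302+0.000000i; after 4π/(2l+1) scaling, +0.067490+0.000000i ⇒ P_8 = 0.067490

Legendre polynomial (addition theorem), +0.067490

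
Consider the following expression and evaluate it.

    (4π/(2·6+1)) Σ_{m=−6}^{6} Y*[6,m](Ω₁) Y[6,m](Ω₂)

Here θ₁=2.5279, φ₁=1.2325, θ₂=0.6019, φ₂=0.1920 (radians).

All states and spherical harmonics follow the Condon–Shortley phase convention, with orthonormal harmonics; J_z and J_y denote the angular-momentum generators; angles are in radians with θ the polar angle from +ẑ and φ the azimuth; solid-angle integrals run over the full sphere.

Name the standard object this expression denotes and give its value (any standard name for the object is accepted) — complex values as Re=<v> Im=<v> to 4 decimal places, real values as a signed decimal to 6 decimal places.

Legendre polynomial (addition theorem), +0.317359

This sum is the spherical-harmonic addition theorem: it equals the Legendre polynomial P_l(cos γ) of the angle γ between the two directions.
Summing Y*_{l m}(θ₁,φ₁)·Y_{l m}(θ₂,φ₂) over m ∈ [−6, 6]; prefactor 4π/(2·6+1) = 0.966644:
  m=-6: Y*=+0.007807+0.015798i  Y=+0.006473-0.014542i  product +0.000280-0.000011i
  m=-5: Y*=-0.086029+0.010433i  Y=+0.046038-0.065758i  product -0.003274+0.006137i
  m=-4: Y*=+0.053816-0.243386i  Y=+0.170749-0.164909i  product -0.030948-0.050433i
  m=-3: Y*=+0.375976+0.233580i  Y=+0.365648-0.237476i  product +0.192944-0.003877i
  m=-2: Y*=-0.312508+0.250957i  Y=+0.387562-0.156598i  product -0.081817+0.146199i
  m=-1: Y*=+0.019934+0.056659i  Y=-0.028238+0.005489i  product -0.000874-0.001491i
  m=+0: Y*=-0.417454-0.000000i  Y=-0.420853+0.000000i  product +0.175687+0.000000i
  m=+1: Y*=-0.019934+0.056659i  Y=+0.028238+0.005489i  product -0.000874+0.001491i
  m=+2: Y*=-0.312508-0.250957i  Y=+0.387562+0.156598i  product -0.081817-0.146199i
  m=+3: Y*=-0.375976+0.233580i  Y=-0.365648-0.237476i  product +0.192944+0.003877i
  m=+4: Y*=+0.053816+0.243386i  Y=+0.170749+0.164909i  product -0.030948+0.050433i
  m=+5: Y*=+0.086029+0.010433i  Y=-0.046038-0.065758i  product -0.003274-0.006137i
  m=+6: Y*=+0.007807-0.015798i  Y=+0.006473+0.014542i  product +0.000280+0.000011i
Σ over m = +0.328310-0.000000i; ×(4π/13) → +0.317359-0.000000i. Real part: 0.317359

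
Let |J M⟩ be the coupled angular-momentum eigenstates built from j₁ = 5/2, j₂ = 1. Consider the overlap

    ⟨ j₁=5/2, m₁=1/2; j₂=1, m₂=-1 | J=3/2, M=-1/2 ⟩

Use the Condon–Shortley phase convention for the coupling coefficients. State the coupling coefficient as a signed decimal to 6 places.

triangle: 2!×3!×0!/6! = 12/720
(j±m)!: 3!×2!×0!×2!×1!×2! = 48
prefactor² = (2J+1)×Δ×N² = 16/5
  k=0: +1/(0!×2!×2!×0!×1!×0!) = 1/4
Σ = 1/4  ⇒  CG² = 16/5×(1/4)² = 1/5
CG = +√(1/5) = +0.447214

+0.447214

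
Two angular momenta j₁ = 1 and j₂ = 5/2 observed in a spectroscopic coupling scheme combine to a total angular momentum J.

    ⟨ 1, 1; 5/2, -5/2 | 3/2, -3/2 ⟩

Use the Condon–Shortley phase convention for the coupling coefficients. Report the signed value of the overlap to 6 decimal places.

j₁+j₂−J=2  J+j₁−j₂=0  J−j₁+j₂=3  j₁+j₂+J+1=6
(j₁±m₁, j₂±m₂, J±M) = (2,0,0,5,0,3)
P² = 96
sum k=0..0:
  [0] +1/12 = 1/12
S = 1/12
C² = P²·S² = 2/3 ; C = +0.816497

+0.816497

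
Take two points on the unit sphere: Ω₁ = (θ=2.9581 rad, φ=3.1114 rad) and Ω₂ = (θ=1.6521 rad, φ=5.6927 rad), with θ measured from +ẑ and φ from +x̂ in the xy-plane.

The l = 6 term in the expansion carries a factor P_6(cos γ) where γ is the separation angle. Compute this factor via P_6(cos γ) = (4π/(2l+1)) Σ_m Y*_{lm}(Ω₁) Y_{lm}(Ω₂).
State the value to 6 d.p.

Addition theorem: P_6(cos γ) = (4π/13) Σ_m Y*_{lm}(Ω₁) Y_{lm}(Ω₂), m = −6…6:
  [-6]  conj(Y_{6,-6})(Ω₁) = (0.000018, -0.000003) ; Y_{6,-6}(Ω₂) = (-0.435960, -0.184999) ; Δ = (-0.000008, -0.000002)
  [-5]  conj(Y_{6,-5})(Ω₁) = (0.000329, -0.000050) ; Y_{6,-5}(Ω₂) = (0.131293, -0.025137) ; Δ = (0.000042, -0.000015)
  [-4]  conj(Y_{6,-4})(Ω₁) = (0.003782, -0.000459) ; Y_{6,-4}(Ω₂) = (0.232225, -0.229571) ; Δ = (0.000773, -0.000975)
  [-3]  conj(Y_{6,-3})(Ω₁) = (0.029579, -0.002687) ; Y_{6,-3}(Ω₂) = (-0.030563, 0.150262) ; Δ = (-0.000500, 0.004527)
  [-2]  conj(Y_{6,-2})(Ω₁) = (0.156278, -0.009448) ; Y_{6,-2}(Ω₂) = (0.108535, 0.264172) ; Δ = (0.019458, 0.040259)
  [-1]  conj(Y_{6,-1})(Ω₁) = (0.505161, -0.015257) ; Y_{6,-1}(Ω₂) = (-0.133063, -0.089187) ; Δ = (-0.068579, -0.043024)
  [+0]  conj(Y_{6,0})(Ω₁) = (0.687640, -0.000000) ; Y_{6,0}(Ω₂) = (-0.274688, 0.000000) ; Δ = (-0.188886, 0.000000)
  [+1]  conj(Y_{6,1})(Ω₁) = (-0.505161, -0.015257) ; Y_{6,1}(Ω₂) = (0.133063, -0.089187) ; Δ = (-0.068579, 0.043024)
  [+2]  conj(Y_{6,2})(Ω₁) = (0.156278, 0.009448) ; Y_{6,2}(Ω₂) = (0.108535, -0.264172) ; Δ = (0.019458, -0.040259)
  [+3]  conj(Y_{6,3})(Ω₁) = (-0.029579, -0.002687) ; Y_{6,3}(Ω₂) = (0.030563, 0.150262) ; Δ = (-0.000500, -0.004527)
  [+4]  conj(Y_{6,4})(Ω₁) = (0.003782, 0.000459) ; Y_{6,4}(Ω₂) = (0.232225, 0.229571) ; Δ = (0.000773, 0.000975)
  [+5]  conj(Y_{6,5})(Ω₁) = (-0.000329, -0.000050) ; Y_{6,5}(Ω₂) = (-0.131293, -0.025137) ; Δ = (0.000042, 0.000015)
  [+6]  conj(Y_{6,6})(Ω₁) = (0.000018, 0.000003) ; Y_{6,6}(Ω₂) = (-0.435960, 0.184999) ; Δ = (-0.000008, 0.000002)
Total Σ_m = (-0.286516, 0.000000). Multiply by 0.966644: (-0.276959, 0.000000). P_6(cos γ) = -0.276959

-0.276959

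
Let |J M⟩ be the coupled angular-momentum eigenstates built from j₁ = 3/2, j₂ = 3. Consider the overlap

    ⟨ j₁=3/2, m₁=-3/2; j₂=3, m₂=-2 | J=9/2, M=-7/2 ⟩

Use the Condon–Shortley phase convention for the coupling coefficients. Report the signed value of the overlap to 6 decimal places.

j₁+j₂−J=0  J+j₁−j₂=3  J−j₁+j₂=6  j₁+j₂+J+1=10
(j₁±m₁, j₂±m₂, J±M) = (0,3,1,5,1,8)
P² = 345600
sum k=0..0:
  [0] +1/720 = 1/720
S = 1/720
C² = P²·S² = 2/3 ; C = +0.816497

+0.816497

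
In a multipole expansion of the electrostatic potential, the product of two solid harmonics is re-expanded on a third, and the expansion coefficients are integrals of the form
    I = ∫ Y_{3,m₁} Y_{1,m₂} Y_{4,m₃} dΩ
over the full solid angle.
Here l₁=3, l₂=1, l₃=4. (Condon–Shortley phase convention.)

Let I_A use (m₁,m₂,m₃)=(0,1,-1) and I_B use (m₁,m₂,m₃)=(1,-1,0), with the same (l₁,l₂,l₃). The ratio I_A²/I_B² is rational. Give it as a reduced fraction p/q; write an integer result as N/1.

Shared (l₁,l₂,l₃)=(3,1,4): N and (l;000)² cancel in I_A²/I_B².
A: Δ = 0!·6!·2!/9! = 1/252; Racah Σ t=0..0: t=0:+1/72 = 1/72; ⇒ 3j(3 1 4; 0 1 -1)² = 5/126, sgn -1
B: Δ = 0!·6!·2!/9! = 1/252; Racah Σ t=0..0: t=0:+1/96 = 1/96; ⇒ 3j(3 1 4; 1 -1 0)² = 1/42, sgn +1
I_A²/I_B² = (5/126)/(1/42) = 5/3

5/3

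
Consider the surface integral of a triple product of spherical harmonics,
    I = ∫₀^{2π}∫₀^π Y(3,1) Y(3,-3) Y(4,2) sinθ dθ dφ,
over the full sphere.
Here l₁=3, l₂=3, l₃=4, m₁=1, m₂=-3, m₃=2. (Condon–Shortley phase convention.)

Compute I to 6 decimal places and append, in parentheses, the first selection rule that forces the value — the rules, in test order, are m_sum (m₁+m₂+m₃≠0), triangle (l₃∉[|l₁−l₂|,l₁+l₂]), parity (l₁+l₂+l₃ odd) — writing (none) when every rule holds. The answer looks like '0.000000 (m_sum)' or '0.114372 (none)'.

-0.188451 (none)

Rules hold: Σm=0, L=10 even, 0≤4≤6.
N = 7·7·9 = 441
Δ = 2!·4!·4!/11! = 1/34650
Racah Σ t=0..2: t=0:+1/72 t=1:−1/16 t=2:+1/72 = -5/144
⇒ 3j(3 3 4; 0 0 0)² = 2/77, sgn -1
Racah Σ t=0..0: t=0:+1/192 = 1/192
⇒ 3j(3 3 4; 1 -3 2)² = 3/77, sgn +1
4πI² = N·(3j₀)²·(3jₘ)² = 54/121
I = -1·√(0.446281/4π) = -0.18845135
No selection rule forces the value: the integral is nonzero (none).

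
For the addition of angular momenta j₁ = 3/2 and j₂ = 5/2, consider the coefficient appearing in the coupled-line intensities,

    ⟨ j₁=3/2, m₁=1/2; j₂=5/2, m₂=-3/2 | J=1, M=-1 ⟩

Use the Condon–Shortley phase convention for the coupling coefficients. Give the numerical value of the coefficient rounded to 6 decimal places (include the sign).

−√(3/10) ≈ -0.547723

j₁+j₂−J=3  J+j₁−j₂=0  J−j₁+j₂=2  j₁+j₂+J+1=6
(j₁±m₁, j₂±m₂, J±M) = (2,1,1,4,0,2)
P² = 24/5
sum k=1..1:
  [1] −1/4 = -1/4
S = -1/4
C² = P²·S² = 3/10 ; C = -0.547723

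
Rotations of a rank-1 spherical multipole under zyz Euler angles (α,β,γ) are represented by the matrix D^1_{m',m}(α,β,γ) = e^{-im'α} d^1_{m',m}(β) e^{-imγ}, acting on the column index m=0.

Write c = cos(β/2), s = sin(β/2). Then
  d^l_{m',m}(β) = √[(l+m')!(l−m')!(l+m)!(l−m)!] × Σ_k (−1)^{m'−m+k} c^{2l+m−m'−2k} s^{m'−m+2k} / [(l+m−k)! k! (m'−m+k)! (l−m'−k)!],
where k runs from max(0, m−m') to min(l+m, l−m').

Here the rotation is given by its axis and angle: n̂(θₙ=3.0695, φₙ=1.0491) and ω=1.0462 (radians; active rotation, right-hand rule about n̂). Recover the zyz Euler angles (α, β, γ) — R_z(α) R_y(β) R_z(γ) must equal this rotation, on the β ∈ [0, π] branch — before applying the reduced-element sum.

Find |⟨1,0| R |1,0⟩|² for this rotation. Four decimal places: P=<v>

Axis–angle → zyz. n̂ = (sinθₙcosφₙ, sinθₙsinφₙ, cosθₙ) = (+0.035896, +0.062448, -0.997402), ω = 1.0462.
R = I cosω + sinω [n̂]ₓ + (1−cosω) n̂n̂ᵀ gives
  R = [+0.501507, +0.864397, +0.036180; -0.862159, +0.502810, -0.062159; -0.071921, -0.000020, +0.997410]
β = atan2(√(R₁₃²+R₂₃²), R₃₃) = 0.071984; α = atan2(R₂₃, R₁₃) mod 2π = 5.239514; γ = atan2(R₃₂, −R₃₁) mod 2π = 6.282906
D^1_{0,0}(5.2395,0.0720,6.2829) = e^{-i·0·5.2395}·d^1_{0,0}(0.0720)·e^{-i·0·6.2829}. Compute d first:
Half-angle: c=0.999352, s=0.035984. N=√(1·1·1·1)=1.000000
k: max(0,(0)−(0))=0 … min(1+(0),1−(0))=1
  k=0: (−1)^0·1.0000/(1)·0.9994^2·0.0360^0 = +0.998705
  k=1: (−1)^1·1.0000/(1)·0.9994^0·0.0360^2 = -0.001295
d^1_{0,0}(0.0720) = +0.998705 -0.001295 = +0.997410
|D^1_{0,0}|² = |d^1_{0,0}(β)|² = (+0.997410)² = 0.994827 (the z-rotation phases have unit modulus)

P=0.9948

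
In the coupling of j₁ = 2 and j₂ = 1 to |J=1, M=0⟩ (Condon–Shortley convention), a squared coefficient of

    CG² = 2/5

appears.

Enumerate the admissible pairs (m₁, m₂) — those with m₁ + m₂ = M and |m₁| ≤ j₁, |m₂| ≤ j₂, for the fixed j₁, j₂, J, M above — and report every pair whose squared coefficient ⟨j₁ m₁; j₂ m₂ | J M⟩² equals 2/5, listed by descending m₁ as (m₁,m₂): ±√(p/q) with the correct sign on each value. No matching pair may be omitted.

Admissible pairs with m₁+m₂ = M = 0: (-1,1), (0,0), (1,-1)
  (m₁,m₂)=(1,-1): CG² = 3/10, CG = +√(3/10)
  (m₁,m₂)=(0,0): CG² = 2/5, CG = −√(2/5)   ← matches the target
  (m₁,m₂)=(-1,1): CG² = 3/10, CG = +√(3/10)
Pairs with CG² = 2/5: (0,0): −√(2/5)

(0,0): −√(2/5)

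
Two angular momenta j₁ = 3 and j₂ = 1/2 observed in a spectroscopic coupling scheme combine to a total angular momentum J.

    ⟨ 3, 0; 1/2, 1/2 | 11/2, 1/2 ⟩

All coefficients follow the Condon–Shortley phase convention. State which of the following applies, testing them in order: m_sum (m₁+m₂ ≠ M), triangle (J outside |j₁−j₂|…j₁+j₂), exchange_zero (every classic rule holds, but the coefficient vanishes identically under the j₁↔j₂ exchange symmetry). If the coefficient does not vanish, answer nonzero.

m-sum: m₁+m₂ = 0+1/2 = 1/2, M = 1/2  ✓
triangle: need |j₁−j₂| ≤ J ≤ j₁+j₂, i.e. J ∈ [5/2, 7/2]; J = 11/2 is outside ✗ ⇒ coefficient is 0

triangle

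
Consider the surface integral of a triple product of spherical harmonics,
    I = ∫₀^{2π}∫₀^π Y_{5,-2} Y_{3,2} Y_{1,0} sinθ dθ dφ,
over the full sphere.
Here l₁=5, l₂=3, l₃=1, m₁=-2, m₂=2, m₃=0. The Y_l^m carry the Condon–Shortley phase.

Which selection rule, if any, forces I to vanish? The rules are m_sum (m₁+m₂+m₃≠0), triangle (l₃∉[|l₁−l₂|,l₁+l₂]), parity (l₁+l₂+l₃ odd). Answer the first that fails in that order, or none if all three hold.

azimuthal sum: -2 + 2 + 0 = 0  ✓
l₃ must lie in [2,8]; have l₃=1  ✗
L = 5 + 3 + 1 = 9 (odd)

triangle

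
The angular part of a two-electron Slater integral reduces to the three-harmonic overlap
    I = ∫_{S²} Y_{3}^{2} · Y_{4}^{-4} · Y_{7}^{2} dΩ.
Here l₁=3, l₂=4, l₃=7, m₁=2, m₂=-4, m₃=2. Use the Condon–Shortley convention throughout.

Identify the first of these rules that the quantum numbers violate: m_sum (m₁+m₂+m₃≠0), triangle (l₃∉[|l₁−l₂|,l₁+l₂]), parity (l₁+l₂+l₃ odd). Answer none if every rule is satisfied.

Σmᵢ = 0  ✓
l₃∈[|l₁−l₂|,l₁+l₂]=[1,7], have l₃=7  ✓
Σlᵢ = 14 ⇒ even  ✓

none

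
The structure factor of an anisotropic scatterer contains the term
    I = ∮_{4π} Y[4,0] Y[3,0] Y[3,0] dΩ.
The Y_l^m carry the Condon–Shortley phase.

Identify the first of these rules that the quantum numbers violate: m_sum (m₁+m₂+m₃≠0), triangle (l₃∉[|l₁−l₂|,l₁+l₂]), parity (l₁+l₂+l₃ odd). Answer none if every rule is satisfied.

azimuthal sum: 0 + 0 + 0 = 0  ✓
1 ≤ 3 ≤ 7 (triangle on l)  ✓
L = 4 + 3 + 3 = 10 (even)  ✓

none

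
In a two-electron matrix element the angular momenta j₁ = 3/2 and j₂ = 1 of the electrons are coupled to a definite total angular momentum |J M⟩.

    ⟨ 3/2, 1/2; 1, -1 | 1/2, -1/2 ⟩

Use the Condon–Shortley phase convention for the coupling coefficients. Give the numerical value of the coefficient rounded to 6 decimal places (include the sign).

+0.408248  (= +√(1/6))

j₁+j₂−J=2  J+j₁−j₂=1  J−j₁+j₂=0  j₁+j₂+J+1=4
(j₁±m₁, j₂±m₂, J±M) = (2,1,0,2,0,1)
P² = 2/3
sum k=0..0:
  [0] +1/2 = 1/2
S = 1/2
C² = P²·S² = 1/6 ; C = +0.408248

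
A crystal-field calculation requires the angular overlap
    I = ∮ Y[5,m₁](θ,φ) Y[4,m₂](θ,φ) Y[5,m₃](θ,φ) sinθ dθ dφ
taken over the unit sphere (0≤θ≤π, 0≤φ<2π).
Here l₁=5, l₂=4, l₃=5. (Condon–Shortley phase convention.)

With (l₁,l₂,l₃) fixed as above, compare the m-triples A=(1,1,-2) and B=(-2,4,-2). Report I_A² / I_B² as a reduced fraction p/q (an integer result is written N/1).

Shared (l₁,l₂,l₃)=(5,4,5): N and (l;000)² cancel in I_A²/I_B².
A: Δ = 4!·6!·4!/15! = 1/3153150; Racah Σ t=1..4: t=1:−1/5184 t=2:+1/1152 t=3:−1/2880 t=4:+1/103680 = 7/20736; ⇒ 3j(5 4 5; 1 1 -2)² = 35/2574, sgn -1
B: Δ = 4!·6!·4!/15! = 1/3153150; Racah Σ t=4..4: t=4:+1/20736 = 1/20736; ⇒ 3j(5 4 5; -2 4 -2)² = 35/1287, sgn -1
I_A²/I_B² = (35/2574)/(35/1287) = 1/2

1/2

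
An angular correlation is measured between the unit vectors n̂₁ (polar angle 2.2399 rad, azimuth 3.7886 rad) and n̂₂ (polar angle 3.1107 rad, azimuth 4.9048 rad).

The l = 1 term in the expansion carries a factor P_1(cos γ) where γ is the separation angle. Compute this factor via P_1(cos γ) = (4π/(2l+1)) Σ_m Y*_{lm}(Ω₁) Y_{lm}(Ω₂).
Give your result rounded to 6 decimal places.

0.630626

Term-by-term m-sum for l=1 (normalisation 4π/3 = 4.188790):
  m=-1: (-0.216227-0.163358i) × (+0.002041+0.010475i) = +0.001270-0.002598i  (running Σ = +0.001270-0.002598i)
  m=0: (-0.303072-0.000000i) × (-0.488369+0.000000i) = +0.148011+0.000000i  (running Σ = +0.149281-0.002598i)
  m=1: (+0.216227-0.163358i) × (-0.002041+0.010475i) = +0.001270+0.002598i  (running Σ = +0.150551+0.000000i)
Total Σ_m = +0.150551+0.000000i. Multiply by 4.188790: +0.630626+0.000000i. P_1(cos γ) = 0.630626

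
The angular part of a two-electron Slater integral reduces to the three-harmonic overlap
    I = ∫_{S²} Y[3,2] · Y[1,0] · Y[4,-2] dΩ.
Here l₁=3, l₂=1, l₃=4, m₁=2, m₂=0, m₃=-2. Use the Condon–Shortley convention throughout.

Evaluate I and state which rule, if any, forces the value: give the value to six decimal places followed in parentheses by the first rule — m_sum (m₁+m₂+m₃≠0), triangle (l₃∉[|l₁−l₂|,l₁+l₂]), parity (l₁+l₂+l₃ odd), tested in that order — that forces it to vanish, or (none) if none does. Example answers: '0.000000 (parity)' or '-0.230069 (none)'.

m-sum 0 ✓  L=8 even ✓  2≤4≤4 ✓
Π(2lᵢ+1) = 7×3×9 = 189
triangle coeff Δ(3,1,4) = 1/252
Σ_t [0,0]: t=0:+1/36 = 1/36
(3j)²=4/63 [(3 1 4; 0 0 0)], sign=+1
Σ_t [0,0]: t=0:+1/120 = 1/120
(3j)²=1/21 [(3 1 4; 2 0 -2)], sign=+1
⇒ 4πI² = 4/7
I = (+1)√(4/7/(4π)) = 0.21324362
No selection rule forces the value: the integral is nonzero (none).

0.213244 (none)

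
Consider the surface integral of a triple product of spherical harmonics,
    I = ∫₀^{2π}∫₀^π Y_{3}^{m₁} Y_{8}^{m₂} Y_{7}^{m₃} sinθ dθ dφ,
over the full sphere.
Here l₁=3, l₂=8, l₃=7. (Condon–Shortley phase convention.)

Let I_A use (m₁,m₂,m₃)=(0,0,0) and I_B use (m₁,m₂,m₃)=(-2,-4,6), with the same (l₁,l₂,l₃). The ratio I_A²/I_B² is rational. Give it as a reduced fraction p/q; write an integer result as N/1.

Shared (l₁,l₂,l₃)=(3,8,7): N and (l;000)² cancel in I_A²/I_B².
A: Δ = 4!·2!·12!/19! = 1/5290740; Racah Σ t=1..3: t=1:−1/7257600 t=2:+1/2073600 t=3:−1/7257600 = 1/4838400; ⇒ 3j(3 8 7; 0 0 0)² = 252/20995, sgn -1
B: Δ = 4!·2!·12!/19! = 1/5290740; Racah Σ t=3..4: t=3:−1/479001600 t=4:+1/11496038400 = -23/11496038400; ⇒ 3j(3 8 7; -2 -4 6)² = 529/81396, sgn +1
I_A²/I_B² = (252/20995)/(529/81396) = 63504/34385

63504/34385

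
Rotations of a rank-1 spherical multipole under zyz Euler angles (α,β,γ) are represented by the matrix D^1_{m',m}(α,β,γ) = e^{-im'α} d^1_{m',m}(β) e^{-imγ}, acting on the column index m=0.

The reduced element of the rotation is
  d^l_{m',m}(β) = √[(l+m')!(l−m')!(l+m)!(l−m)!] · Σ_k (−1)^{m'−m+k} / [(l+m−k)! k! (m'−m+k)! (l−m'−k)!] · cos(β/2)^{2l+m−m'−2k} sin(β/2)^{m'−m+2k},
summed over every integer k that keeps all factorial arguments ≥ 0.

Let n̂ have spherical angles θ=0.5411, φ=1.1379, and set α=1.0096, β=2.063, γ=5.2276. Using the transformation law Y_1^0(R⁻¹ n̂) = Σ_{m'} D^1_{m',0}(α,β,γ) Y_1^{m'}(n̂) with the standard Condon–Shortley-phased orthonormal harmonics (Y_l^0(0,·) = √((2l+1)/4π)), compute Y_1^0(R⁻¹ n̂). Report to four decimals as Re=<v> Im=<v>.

Need the full column D^1_{m',0} for m'=−1..1 at α=1.0096, β=2.0630, γ=5.2276.
cos(β/2)=0.513532, sin(β/2)=0.858070
d^1_{-1,0}: single k=1 term ⇒ +0.623169;  D = +0.331650+0.527586i
d^1_{0,0}: k∈[0..1] ⇒ +0.263715 -0.736285 = -0.472569;  D = -0.472569+0.000000i
d^1_{1,0}: single k=0 term ⇒ -0.623169;  D = -0.331650+0.527586i
Y_1^{m'}(θ=0.5411,φ=1.1379) and Σ D·Y over m':
  (+0.3317+0.5276i)·(+0.0747-0.1615i)  (-0.4726+0.0000i)·(+0.4188+0.0000i)  (-0.3317+0.5276i)·(-0.0747-0.1615i)
Y_1^0(R⁻¹ n̂) = +0.022058+0.000000i

Re=0.0221 Im=0.0000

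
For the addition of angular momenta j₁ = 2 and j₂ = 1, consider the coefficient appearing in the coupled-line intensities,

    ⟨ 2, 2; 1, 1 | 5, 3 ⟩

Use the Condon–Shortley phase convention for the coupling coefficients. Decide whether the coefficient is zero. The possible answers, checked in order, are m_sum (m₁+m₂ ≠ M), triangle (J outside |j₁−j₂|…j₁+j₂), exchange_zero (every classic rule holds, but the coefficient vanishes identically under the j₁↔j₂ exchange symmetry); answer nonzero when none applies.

m-sum: m₁+m₂ = 2+1 = 3, M = 3  ✓
triangle: need |j₁−j₂| ≤ J ≤ j₁+j₂, i.e. J ∈ [1, 3]; J = 5 is outside ✗ ⇒ coefficient is 0

triangle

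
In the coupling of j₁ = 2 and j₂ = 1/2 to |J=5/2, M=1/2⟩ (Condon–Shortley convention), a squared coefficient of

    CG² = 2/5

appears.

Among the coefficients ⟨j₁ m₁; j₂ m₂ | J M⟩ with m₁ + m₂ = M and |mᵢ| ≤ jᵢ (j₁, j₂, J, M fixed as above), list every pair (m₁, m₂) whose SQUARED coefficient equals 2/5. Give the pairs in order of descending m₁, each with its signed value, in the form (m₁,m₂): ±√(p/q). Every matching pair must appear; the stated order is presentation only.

Admissible pairs with m₁+m₂ = M = 1/2: (0,1/2), (1,-1/2)
  (m₁,m₂)=(1,-1/2): CG² = 2/5, CG = +√(2/5)   ← matches the target
  (m₁,m₂)=(0,1/2): CG² = 3/5, CG = +√(3/5)
Pairs with CG² = 2/5: (1,-1/2): +√(2/5)

(1,-1/2): +√(2/5)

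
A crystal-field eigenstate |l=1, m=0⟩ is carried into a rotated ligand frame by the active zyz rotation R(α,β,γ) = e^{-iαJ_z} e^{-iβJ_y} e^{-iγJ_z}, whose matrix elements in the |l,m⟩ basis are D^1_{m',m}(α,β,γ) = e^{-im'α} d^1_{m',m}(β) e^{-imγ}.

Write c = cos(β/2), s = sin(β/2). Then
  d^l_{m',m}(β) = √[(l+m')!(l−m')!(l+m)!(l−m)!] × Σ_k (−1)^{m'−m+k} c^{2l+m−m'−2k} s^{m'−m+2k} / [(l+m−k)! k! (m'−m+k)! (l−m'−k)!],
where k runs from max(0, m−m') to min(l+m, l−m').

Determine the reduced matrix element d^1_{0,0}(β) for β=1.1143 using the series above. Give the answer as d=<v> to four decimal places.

d=0.4408

d^1_{0,0}(β=1.1143) via the finite sum:
With c≡cos(β/2)=0.848766 and s≡sin(β/2)=0.528769, N=[1·1·1·1]^{1/2}=1.000000
The bounds max(0,m−m')=0 and min(l+m,l−m')=1 give 2 terms
  k=0: (−1)^0·1.0000/(1)·0.8488^2·0.5288^0 = +0.720403
  k=1: (−1)^1·1.0000/(1)·0.8488^0·0.5288^2 = -0.279597
d^1_{0,0}(1.1143) = +0.720403 -0.279597 = +0.440806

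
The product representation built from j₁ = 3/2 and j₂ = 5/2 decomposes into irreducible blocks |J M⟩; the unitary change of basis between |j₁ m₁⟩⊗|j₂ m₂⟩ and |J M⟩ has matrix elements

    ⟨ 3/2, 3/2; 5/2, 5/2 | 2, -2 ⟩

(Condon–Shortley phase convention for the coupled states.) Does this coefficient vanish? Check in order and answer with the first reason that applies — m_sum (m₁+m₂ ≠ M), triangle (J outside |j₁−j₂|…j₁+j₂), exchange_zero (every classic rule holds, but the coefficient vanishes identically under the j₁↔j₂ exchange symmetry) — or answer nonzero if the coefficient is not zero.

m-sum: m₁+m₂ = 3/2+5/2 = 4, M = -2  ✗ ⇒ coefficient is 0

m_sum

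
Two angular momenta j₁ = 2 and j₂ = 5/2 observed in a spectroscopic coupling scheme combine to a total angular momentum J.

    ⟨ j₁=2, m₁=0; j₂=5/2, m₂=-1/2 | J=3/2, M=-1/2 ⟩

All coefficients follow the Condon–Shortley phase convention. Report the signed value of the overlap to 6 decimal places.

√[4·3!1!2!/7! · 2!2!2!3!1!2!] = √(32/35)
  +(−1)^1/∏(1,2,1,1,0,1)! = -1/2  (running -1/2)
  +(−1)^2/∏(2,1,0,0,1,2)! = 1/4  (running -1/4)
⟨..|..⟩ = √(32/35)·(-1/4) = -0.239046

−√(2/35) = -0.239046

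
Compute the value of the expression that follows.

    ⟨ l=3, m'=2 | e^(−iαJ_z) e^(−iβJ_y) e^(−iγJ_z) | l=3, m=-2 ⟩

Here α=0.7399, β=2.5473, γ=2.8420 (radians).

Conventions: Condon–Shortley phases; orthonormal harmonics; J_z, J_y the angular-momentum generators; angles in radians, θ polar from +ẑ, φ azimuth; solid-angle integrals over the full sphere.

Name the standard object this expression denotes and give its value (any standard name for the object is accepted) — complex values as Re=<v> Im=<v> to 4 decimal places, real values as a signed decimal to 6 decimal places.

This is a Wigner D-matrix element — the rotation-matrix element ⟨l m'| R(α,β,γ) |l m⟩ in the angular-momentum basis.
Split into d^3_{2,-2}(β=2.5473) × two z-phases.
With c≡cos(β/2)=0.292793 and s≡sin(β/2)=0.956176, N=[120·1·1·120]^{1/2}=120.000000
The bounds max(0,m−m')=0 and min(l+m,l−m')=1 give 2 terms
  k=0: (−1)^4·120.0000/(24)·0.2928^2·0.9562^4 = +0.358296
  k=1: (−1)^5·120.0000/(120)·0.2928^0·0.9562^6 = -0.764235
d^3_{2,-2}(2.5473) = +0.358296 -0.764235 = -0.405939
Phases: e^{-i·(2)·0.7399}=+0.090871-0.995863i, e^{-i·(-2)·2.8420}=+0.825795-0.563970i ⇒ D=+0.197528+0.354639i

Wigner D-matrix element, Re=0.1975 Im=0.3546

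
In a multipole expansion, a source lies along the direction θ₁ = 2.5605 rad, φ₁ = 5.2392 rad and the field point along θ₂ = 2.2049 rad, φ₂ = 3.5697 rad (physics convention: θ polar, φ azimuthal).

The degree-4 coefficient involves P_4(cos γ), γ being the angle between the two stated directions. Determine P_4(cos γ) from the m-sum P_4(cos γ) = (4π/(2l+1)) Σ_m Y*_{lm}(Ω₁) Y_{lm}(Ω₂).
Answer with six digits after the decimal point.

-0.207877

Expand P_4 via completeness: Σ_{m} conj(Y_{4,m}) at Ω₁ times Y_{4,m} at Ω₂ —
  m=-4: (-0.020537, 0.034538) × (-0.026311, -0.184527) = (0.006914, 0.002881)  (running Σ = (0.006914, 0.002881))
  m=-3: (0.173051, 0.001668) × (0.109557, -0.371911) = (0.019579, -0.064177)  (running Σ = (0.026493, -0.061296))
  m=-2: (-0.193909, -0.340900) × (0.207289, -0.238943) = (-0.121651, -0.024332)  (running Σ = (-0.095158, -0.085628))
  m=-1: (-0.206345, 0.354763) × (-0.111537, 0.050898) = (0.004958, -0.050072)  (running Σ = (-0.090200, -0.135700))
  m=0: (-0.092589, -0.000000) × (-0.340416, 0.000000) = (0.031519, 0.000000)  (running Σ = (-0.058681, -0.135700))
  m=1: (0.206345, 0.354763) × (0.111537, 0.050898) = (0.004958, 0.050072)  (running Σ = (-0.053722, -0.085628))
  m=2: (-0.193909, 0.340900) × (0.207289, 0.238943) = (-0.121651, 0.024332)  (running Σ = (-0.175373, -0.061296))
  m=3: (-0.173051, 0.001668) × (-0.109557, -0.371911) = (0.019579, 0.064177)  (running Σ = (-0.155794, 0.002881))
  m=4: (-0.020537, -0.034538) × (-0.026311, 0.184527) = (0.006914, -0.002881)  (running Σ = (-0.148881, -0.000000))
Total Σ_m = (-0.148881, -0.000000). Multiply by 1.396263: (-0.207877, -0.000000). P_4(cos γ) = -0.207877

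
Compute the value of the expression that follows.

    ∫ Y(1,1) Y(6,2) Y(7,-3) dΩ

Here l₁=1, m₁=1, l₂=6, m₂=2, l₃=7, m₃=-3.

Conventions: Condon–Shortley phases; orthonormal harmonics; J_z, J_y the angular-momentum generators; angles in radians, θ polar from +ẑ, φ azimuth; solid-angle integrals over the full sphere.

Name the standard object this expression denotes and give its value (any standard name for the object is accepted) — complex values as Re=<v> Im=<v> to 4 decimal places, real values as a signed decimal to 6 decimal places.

This is a Gaunt coefficient — the integral of a triple product of spherical harmonics over the sphere.
m-sum 0 ✓  L=14 even ✓  5≤7≤7 ✓
Π(2lᵢ+1) = 3×13×15 = 585
triangle coeff Δ(1,6,7) = 1/1365
Σ_t [0,0]: t=0:+1/518400 = 1/518400
(3j)²=7/195 [(1 6 7; 0 0 0)], sign=-1
Σ_t [0,0]: t=0:+1/1935360 = 1/1935360
(3j)²=3/91 [(1 6 7; 1 2 -3)], sign=+1
⇒ 4πI² = 9/13
I = (-1)√(9/13/(4π)) = -0.23471705

Gaunt coefficient, -0.234717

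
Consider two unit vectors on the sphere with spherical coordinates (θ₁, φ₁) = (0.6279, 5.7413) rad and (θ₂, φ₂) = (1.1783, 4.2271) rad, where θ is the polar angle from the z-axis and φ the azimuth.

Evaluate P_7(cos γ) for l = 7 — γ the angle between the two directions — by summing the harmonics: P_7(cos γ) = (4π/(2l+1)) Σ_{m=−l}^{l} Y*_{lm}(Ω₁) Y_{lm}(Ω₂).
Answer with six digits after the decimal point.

-0.152168

Expand P_7 via completeness: Σ_{m} conj(Y_{7,m}) at Ω₁ times Y_{7,m} at Ω₂ —
  [-7]  conj(Y_{7,-7})(Ω₁) = -0.009599+0.007321i ; Y_{7,-7}(Ω₂) = -0.072628+0.278127i ; Δ = -0.001339-0.003201i
  [-6]  conj(Y_{7,-6})(Ω₁) = -0.061851+0.006814i ; Y_{7,-6}(Ω₂) = +0.433542-0.101446i ; Δ = -0.026124+0.009229i
  [-5]  conj(Y_{7,-5})(Ω₁) = -0.175145-0.080785i ; Y_{7,-5}(Ω₂) = -0.146132-0.168254i ; Δ = +0.012002+0.041274i
  [-4]  conj(Y_{7,-4})(Ω₁) = -0.219142-0.322566i ; Y_{7,-4}(Ω₂) = +0.081306-0.209401i ; Δ = -0.085363+0.019662i
  [-3]  conj(Y_{7,-3})(Ω₁) = -0.025960-0.472726i ; Y_{7,-3}(Ω₂) = -0.311662+0.035978i ; Δ = +0.025098+0.146396i
  [-2]  conj(Y_{7,-2})(Ω₁) = +0.087795-0.165784i ; Y_{7,-2}(Ω₂) = -0.056775-0.082949i ; Δ = -0.018736+0.002130i
  [-1]  conj(Y_{7,-1})(Ω₁) = -0.269782+0.162407i ; Y_{7,-1}(Ω₂) = -0.151386+0.287068i ; Δ = -0.005781-0.102032i
  [+0]  conj(Y_{7,0})(Ω₁) = -0.300152-0.000000i ; Y_{7,0}(Ω₂) = -0.062800+0.000000i ; Δ = +0.018850+0.000000i
  [+1]  conj(Y_{7,1})(Ω₁) = +0.269782+0.162407i ; Y_{7,1}(Ω₂) = +0.151386+0.287068i ; Δ = -0.005781+0.102032i
  [+2]  conj(Y_{7,2})(Ω₁) = +0.087795+0.165784i ; Y_{7,2}(Ω₂) = -0.056775+0.082949i ; Δ = -0.018736-0.002130i
  [+3]  conj(Y_{7,3})(Ω₁) = +0.025960-0.472726i ; Y_{7,3}(Ω₂) = +0.311662+0.035978i ; Δ = +0.025098-0.146396i
  [+4]  conj(Y_{7,4})(Ω₁) = -0.219142+0.322566i ; Y_{7,4}(Ω₂) = +0.081306+0.209401i ; Δ = -0.085363-0.019662i
  [+5]  conj(Y_{7,5})(Ω₁) = +0.175145-0.080785i ; Y_{7,5}(Ω₂) = +0.146132-0.168254i ; Δ = +0.012002-0.041274i
  [+6]  conj(Y_{7,6})(Ω₁) = -0.061851-0.006814i ; Y_{7,6}(Ω₂) = +0.433542+0.101446i ; Δ = -0.026124-0.009229i
  [+7]  conj(Y_{7,7})(Ω₁) = +0.009599+0.007321i ; Y_{7,7}(Ω₂) = +0.072628+0.278127i ; Δ = -0.001339+0.003201i
Total Σ_m = -0.181637-0.000000i. Multiply by 0.837758: -0.152168-0.000000i. P_7(cos γ) = -0.152168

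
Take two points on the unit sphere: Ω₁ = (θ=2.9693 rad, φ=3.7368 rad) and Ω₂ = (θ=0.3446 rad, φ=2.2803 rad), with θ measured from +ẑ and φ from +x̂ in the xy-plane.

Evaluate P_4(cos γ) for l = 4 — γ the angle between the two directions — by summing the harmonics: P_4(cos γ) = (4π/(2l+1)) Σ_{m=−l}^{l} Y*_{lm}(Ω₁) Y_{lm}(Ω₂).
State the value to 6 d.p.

0.339736

Summing Y*_{l m}(θ₁,φ₁)·Y_{l m}(θ₂,φ₂) over m ∈ [−4, 4]; prefactor 4π/(2·4+1) = 1.396263:
  [-4]  conj(Y_{4,-4})(Ω₁) = (-0.000277, 0.000264) ; Y_{4,-4}(Ω₂) = (-0.005500, -0.001723) ; Δ = (0.000002, -0.000001)
  [-3]  conj(Y_{4,-3})(Ω₁) = (-0.001325, 0.006071) ; Y_{4,-3}(Ω₂) = (0.038536, -0.024038) ; Δ = (0.000095, 0.000266)
  [-2]  conj(Y_{4,-2})(Ω₁) = (0.021152, 0.052899) ; Y_{4,-2}(Ω₂) = (-0.030024, 0.196279) ; Δ = (-0.011018, 0.002563)
  [-1]  conj(Y_{4,-1})(Ω₁) = (0.251046, 0.169989) ; Y_{4,-1}(Ω₂) = (-0.313693, -0.365326) ; Δ = (-0.016650, -0.145038)
  [+0]  conj(Y_{4,0})(Ω₁) = (0.725112, -0.000000) ; Y_{4,0}(Ω₂) = (0.411605, 0.000000) ; Δ = (0.298460, 0.000000)
  [+1]  conj(Y_{4,1})(Ω₁) = (-0.251046, 0.169989) ; Y_{4,1}(Ω₂) = (0.313693, -0.365326) ; Δ = (-0.016650, 0.145038)
  [+2]  conj(Y_{4,2})(Ω₁) = (0.021152, -0.052899) ; Y_{4,2}(Ω₂) = (-0.030024, -0.196279) ; Δ = (-0.011018, -0.002563)
  [+3]  conj(Y_{4,3})(Ω₁) = (0.001325, 0.006071) ; Y_{4,3}(Ω₂) = (-0.038536, -0.024038) ; Δ = (0.000095, -0.000266)
  [+4]  conj(Y_{4,4})(Ω₁) = (-0.000277, -0.000264) ; Y_{4,4}(Ω₂) = (-0.005500, 0.001723) ; Δ = (0.000002, 0.000001)
Total Σ_m = (0.243318, -0.000000). Multiply by 1.396263: (0.339736, -0.000000). P_4(cos γ) = 0.339736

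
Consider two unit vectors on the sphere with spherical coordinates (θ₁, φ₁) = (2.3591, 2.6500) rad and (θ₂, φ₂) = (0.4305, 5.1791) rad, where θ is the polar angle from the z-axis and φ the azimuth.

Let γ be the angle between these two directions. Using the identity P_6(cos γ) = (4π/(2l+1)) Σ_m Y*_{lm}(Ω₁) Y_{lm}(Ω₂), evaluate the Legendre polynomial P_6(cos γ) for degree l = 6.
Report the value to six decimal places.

Summing Y*_{l m}(θ₁,φ₁)·Y_{l m}(θ₂,φ₂) over m ∈ [−6, 6]; prefactor 4π/(2·6+1) = 0.966644:
  m=-6: (-0.05825 - 0.01133j) × (0.00240 + 0.00085j) = -0.00013 - 0.00008j  (running Σ = -0.00013 - 0.00008j)
  m=-5: (-0.16029 - 0.13059j) × (0.01392 - 0.01330j) = -0.00397 + 0.00031j  (running Σ = -0.00410 + 0.00024j)
  m=-4: (-0.15396 - 0.36869j) × (-0.02552 - 0.08368j) = -0.02692 + 0.02229j  (running Σ = -0.03102 + 0.02253j)
  m=-3: (0.03930 - 0.40803j) × (-0.25797 - 0.04446j) = -0.02828 + 0.10351j  (running Σ = -0.05930 + 0.12604j)
  m=-2: (0.02638 - 0.03960j) × (-0.29169 + 0.39392j) = 0.00790 + 0.02194j  (running Σ = -0.05139 + 0.14798j)
  m=-1: (-0.31615 + 0.16928j) × (0.19200 + 0.38108j) = -0.12521 - 0.08798j  (running Σ = -0.17661 + 0.06000j)
  m=0: (-0.15775 + 0.00000j) × (-0.19158 + 0.00000j) = 0.03022 + 0.00000j  (running Σ = -0.14638 + 0.06000j)
  m=1: (0.31615 + 0.16928j) × (-0.19200 + 0.38108j) = -0.12521 + 0.08798j  (running Σ = -0.27160 + 0.14798j)
  m=2: (0.02638 + 0.03960j) × (-0.29169 - 0.39392j) = 0.00790 - 0.02194j  (running Σ = -0.26369 + 0.12604j)
  m=3: (-0.03930 - 0.40803j) × (0.25797 - 0.04446j) = -0.02828 - 0.10351j  (running Σ = -0.29197 + 0.02253j)
  m=4: (-0.15396 + 0.36869j) × (-0.02552 + 0.08368j) = -0.02692 - 0.02229j  (running Σ = -0.31889 + 0.00024j)
  m=5: (0.16029 - 0.13059j) × (-0.01392 - 0.01330j) = -0.00397 - 0.00031j  (running Σ = -0.32286 - 0.00008j)
  m=6: (-0.05825 + 0.01133j) × (0.00240 - 0.00085j) = -0.00013 + 0.00008j  (running Σ = -0.32299 + 0.00000j)
Σ over m = -0.32299 + 0.00000j; ×(4π/13) → -0.31222 + 0.00000j. Real part: -0.312217

-0.312217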